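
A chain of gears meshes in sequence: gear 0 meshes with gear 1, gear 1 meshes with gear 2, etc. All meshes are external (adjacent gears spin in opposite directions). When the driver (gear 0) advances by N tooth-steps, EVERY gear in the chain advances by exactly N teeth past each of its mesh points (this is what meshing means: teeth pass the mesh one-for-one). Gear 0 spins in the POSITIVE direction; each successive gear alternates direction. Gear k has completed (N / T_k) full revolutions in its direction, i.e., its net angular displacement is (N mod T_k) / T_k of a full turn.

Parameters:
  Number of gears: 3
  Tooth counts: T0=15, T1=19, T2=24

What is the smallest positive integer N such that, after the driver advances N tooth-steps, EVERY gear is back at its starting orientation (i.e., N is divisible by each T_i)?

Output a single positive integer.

Gear k returns to start when N is a multiple of T_k.
All gears at start simultaneously when N is a common multiple of [15, 19, 24]; the smallest such N is lcm(15, 19, 24).
Start: lcm = T0 = 15
Fold in T1=19: gcd(15, 19) = 1; lcm(15, 19) = 15 * 19 / 1 = 285 / 1 = 285
Fold in T2=24: gcd(285, 24) = 3; lcm(285, 24) = 285 * 24 / 3 = 6840 / 3 = 2280
Full cycle length = 2280

Answer: 2280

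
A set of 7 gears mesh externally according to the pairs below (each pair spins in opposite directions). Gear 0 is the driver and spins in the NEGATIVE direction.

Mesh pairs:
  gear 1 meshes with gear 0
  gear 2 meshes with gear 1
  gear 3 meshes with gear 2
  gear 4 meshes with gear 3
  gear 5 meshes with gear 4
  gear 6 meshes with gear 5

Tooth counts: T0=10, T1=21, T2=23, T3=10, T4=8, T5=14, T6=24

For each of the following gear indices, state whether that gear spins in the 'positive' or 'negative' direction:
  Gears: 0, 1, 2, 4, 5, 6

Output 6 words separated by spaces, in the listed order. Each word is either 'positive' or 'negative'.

Answer: negative positive negative negative positive negative

Derivation:
Gear 0 (driver): negative (depth 0)
  gear 1: meshes with gear 0 -> depth 1 -> positive (opposite of gear 0)
  gear 2: meshes with gear 1 -> depth 2 -> negative (opposite of gear 1)
  gear 3: meshes with gear 2 -> depth 3 -> positive (opposite of gear 2)
  gear 4: meshes with gear 3 -> depth 4 -> negative (opposite of gear 3)
  gear 5: meshes with gear 4 -> depth 5 -> positive (opposite of gear 4)
  gear 6: meshes with gear 5 -> depth 6 -> negative (opposite of gear 5)
Queried indices 0, 1, 2, 4, 5, 6 -> negative, positive, negative, negative, positive, negative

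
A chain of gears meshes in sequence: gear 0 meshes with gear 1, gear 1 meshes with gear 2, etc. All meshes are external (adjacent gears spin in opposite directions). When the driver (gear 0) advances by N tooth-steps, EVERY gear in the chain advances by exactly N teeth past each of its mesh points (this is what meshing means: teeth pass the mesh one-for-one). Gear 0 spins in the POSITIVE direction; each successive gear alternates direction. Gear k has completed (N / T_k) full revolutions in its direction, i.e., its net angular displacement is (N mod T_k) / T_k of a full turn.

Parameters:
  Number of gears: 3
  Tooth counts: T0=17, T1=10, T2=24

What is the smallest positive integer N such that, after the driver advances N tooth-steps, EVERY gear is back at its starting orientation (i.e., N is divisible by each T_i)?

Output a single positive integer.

Gear k returns to start when N is a multiple of T_k.
All gears at start simultaneously when N is a common multiple of [17, 10, 24]; the smallest such N is lcm(17, 10, 24).
Start: lcm = T0 = 17
Fold in T1=10: gcd(17, 10) = 1; lcm(17, 10) = 17 * 10 / 1 = 170 / 1 = 170
Fold in T2=24: gcd(170, 24) = 2; lcm(170, 24) = 170 * 24 / 2 = 4080 / 2 = 2040
Full cycle length = 2040

Answer: 2040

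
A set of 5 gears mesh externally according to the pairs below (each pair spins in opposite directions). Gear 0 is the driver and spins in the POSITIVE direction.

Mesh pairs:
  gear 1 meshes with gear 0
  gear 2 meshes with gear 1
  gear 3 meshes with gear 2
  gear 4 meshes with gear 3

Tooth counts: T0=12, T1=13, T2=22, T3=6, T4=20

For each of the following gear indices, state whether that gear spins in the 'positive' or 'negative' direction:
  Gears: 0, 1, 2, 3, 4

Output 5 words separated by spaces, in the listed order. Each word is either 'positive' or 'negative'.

Answer: positive negative positive negative positive

Derivation:
Gear 0 (driver): positive (depth 0)
  gear 1: meshes with gear 0 -> depth 1 -> negative (opposite of gear 0)
  gear 2: meshes with gear 1 -> depth 2 -> positive (opposite of gear 1)
  gear 3: meshes with gear 2 -> depth 3 -> negative (opposite of gear 2)
  gear 4: meshes with gear 3 -> depth 4 -> positive (opposite of gear 3)
Queried indices 0, 1, 2, 3, 4 -> positive, negative, positive, negative, positive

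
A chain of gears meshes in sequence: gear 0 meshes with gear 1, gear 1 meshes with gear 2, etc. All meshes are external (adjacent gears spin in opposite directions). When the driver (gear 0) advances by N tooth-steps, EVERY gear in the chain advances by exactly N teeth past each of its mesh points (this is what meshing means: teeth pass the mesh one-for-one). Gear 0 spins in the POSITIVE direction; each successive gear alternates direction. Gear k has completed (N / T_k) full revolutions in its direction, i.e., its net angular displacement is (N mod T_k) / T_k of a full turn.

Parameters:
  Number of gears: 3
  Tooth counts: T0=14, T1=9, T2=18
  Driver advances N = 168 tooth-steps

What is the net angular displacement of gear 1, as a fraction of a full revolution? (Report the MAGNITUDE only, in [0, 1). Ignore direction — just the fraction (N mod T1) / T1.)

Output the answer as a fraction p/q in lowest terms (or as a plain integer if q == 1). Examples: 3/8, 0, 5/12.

Answer: 2/3

Derivation:
Chain of 3 gears, tooth counts: [14, 9, 18]
  gear 0: T0=14, direction=positive, advance = 168 mod 14 = 0 teeth = 0/14 turn
  gear 1: T1=9, direction=negative, advance = 168 mod 9 = 6 teeth = 6/9 turn
  gear 2: T2=18, direction=positive, advance = 168 mod 18 = 6 teeth = 6/18 turn
Gear 1: 168 mod 9 = 6
Fraction = 6 / 9 = 2/3 (gcd(6,9)=3) = 2/3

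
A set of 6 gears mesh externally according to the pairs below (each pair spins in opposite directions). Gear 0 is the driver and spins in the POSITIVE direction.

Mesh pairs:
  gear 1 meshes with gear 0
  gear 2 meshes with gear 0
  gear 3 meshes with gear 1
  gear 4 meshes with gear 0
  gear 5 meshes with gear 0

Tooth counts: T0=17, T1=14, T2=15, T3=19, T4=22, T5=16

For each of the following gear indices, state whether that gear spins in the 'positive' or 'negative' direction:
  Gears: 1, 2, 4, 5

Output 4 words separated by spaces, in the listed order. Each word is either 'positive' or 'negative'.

Answer: negative negative negative negative

Derivation:
Gear 0 (driver): positive (depth 0)
  gear 1: meshes with gear 0 -> depth 1 -> negative (opposite of gear 0)
  gear 2: meshes with gear 0 -> depth 1 -> negative (opposite of gear 0)
  gear 3: meshes with gear 1 -> depth 2 -> positive (opposite of gear 1)
  gear 4: meshes with gear 0 -> depth 1 -> negative (opposite of gear 0)
  gear 5: meshes with gear 0 -> depth 1 -> negative (opposite of gear 0)
Queried indices 1, 2, 4, 5 -> negative, negative, negative, negative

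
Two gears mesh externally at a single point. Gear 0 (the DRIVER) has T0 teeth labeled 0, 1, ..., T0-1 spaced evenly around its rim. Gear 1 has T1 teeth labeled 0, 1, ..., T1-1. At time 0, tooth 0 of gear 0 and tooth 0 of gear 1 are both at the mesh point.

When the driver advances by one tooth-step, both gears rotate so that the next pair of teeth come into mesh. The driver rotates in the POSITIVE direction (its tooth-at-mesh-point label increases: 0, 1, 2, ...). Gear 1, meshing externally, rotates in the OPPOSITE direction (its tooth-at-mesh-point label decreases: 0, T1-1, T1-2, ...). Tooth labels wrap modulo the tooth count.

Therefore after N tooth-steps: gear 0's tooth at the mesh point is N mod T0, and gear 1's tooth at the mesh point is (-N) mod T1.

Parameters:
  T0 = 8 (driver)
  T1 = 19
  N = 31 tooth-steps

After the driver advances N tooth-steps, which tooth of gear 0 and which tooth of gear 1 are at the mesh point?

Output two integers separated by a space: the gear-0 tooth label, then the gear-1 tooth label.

Gear 0 (driver, T0=8): tooth at mesh = N mod T0
  31 = 3 * 8 + 7, so 31 mod 8 = 7
  gear 0 tooth = 7
Gear 1 (driven, T1=19): tooth at mesh = (-N) mod T1
  31 = 1 * 19 + 12, so 31 mod 19 = 12
  (-31) mod 19 = (-12) mod 19 = 19 - 12 = 7
Mesh after 31 steps: gear-0 tooth 7 meets gear-1 tooth 7

Answer: 7 7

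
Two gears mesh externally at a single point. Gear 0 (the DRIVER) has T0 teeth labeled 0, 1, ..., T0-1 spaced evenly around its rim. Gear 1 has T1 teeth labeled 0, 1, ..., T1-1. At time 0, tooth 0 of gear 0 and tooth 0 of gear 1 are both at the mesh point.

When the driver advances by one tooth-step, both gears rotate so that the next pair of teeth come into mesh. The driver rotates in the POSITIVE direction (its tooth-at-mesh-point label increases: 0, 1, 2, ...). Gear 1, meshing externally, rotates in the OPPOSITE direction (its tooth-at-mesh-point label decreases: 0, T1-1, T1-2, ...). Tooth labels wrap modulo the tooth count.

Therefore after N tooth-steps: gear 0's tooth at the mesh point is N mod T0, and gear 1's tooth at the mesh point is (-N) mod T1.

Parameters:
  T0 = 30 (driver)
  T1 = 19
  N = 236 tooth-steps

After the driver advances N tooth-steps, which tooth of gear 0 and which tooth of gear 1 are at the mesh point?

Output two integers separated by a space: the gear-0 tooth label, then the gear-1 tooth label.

Answer: 26 11

Derivation:
Gear 0 (driver, T0=30): tooth at mesh = N mod T0
  236 = 7 * 30 + 26, so 236 mod 30 = 26
  gear 0 tooth = 26
Gear 1 (driven, T1=19): tooth at mesh = (-N) mod T1
  236 = 12 * 19 + 8, so 236 mod 19 = 8
  (-236) mod 19 = (-8) mod 19 = 19 - 8 = 11
Mesh after 236 steps: gear-0 tooth 26 meets gear-1 tooth 11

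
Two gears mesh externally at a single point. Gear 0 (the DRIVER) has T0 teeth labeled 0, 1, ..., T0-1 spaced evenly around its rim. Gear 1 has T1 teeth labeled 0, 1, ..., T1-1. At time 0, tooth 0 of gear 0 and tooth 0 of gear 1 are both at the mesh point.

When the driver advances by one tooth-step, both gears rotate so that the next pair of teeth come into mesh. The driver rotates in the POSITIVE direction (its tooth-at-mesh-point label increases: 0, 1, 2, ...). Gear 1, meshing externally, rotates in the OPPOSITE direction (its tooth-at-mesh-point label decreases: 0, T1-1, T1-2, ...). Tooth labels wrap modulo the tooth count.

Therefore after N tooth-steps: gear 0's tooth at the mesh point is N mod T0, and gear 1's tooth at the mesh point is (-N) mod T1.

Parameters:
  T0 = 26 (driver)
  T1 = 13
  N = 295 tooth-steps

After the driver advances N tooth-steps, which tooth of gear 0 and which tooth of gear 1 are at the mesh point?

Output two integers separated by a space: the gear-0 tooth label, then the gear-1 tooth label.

Answer: 9 4

Derivation:
Gear 0 (driver, T0=26): tooth at mesh = N mod T0
  295 = 11 * 26 + 9, so 295 mod 26 = 9
  gear 0 tooth = 9
Gear 1 (driven, T1=13): tooth at mesh = (-N) mod T1
  295 = 22 * 13 + 9, so 295 mod 13 = 9
  (-295) mod 13 = (-9) mod 13 = 13 - 9 = 4
Mesh after 295 steps: gear-0 tooth 9 meets gear-1 tooth 4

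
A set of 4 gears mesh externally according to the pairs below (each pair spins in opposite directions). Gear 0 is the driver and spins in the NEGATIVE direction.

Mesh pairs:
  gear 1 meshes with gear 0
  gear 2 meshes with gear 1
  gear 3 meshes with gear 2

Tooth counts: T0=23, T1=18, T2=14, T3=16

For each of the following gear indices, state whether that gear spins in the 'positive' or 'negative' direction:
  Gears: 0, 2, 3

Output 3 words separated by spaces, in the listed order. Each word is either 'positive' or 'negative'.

Gear 0 (driver): negative (depth 0)
  gear 1: meshes with gear 0 -> depth 1 -> positive (opposite of gear 0)
  gear 2: meshes with gear 1 -> depth 2 -> negative (opposite of gear 1)
  gear 3: meshes with gear 2 -> depth 3 -> positive (opposite of gear 2)
Queried indices 0, 2, 3 -> negative, negative, positive

Answer: negative negative positive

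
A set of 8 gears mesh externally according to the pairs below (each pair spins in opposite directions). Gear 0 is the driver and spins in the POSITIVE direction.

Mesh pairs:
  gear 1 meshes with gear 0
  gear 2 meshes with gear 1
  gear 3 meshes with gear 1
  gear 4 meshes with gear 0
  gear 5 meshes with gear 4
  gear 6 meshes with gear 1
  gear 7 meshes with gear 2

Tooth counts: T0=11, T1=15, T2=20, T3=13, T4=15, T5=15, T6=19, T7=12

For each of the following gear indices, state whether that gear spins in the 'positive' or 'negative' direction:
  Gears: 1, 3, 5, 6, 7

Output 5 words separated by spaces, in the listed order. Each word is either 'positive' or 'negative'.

Answer: negative positive positive positive negative

Derivation:
Gear 0 (driver): positive (depth 0)
  gear 1: meshes with gear 0 -> depth 1 -> negative (opposite of gear 0)
  gear 2: meshes with gear 1 -> depth 2 -> positive (opposite of gear 1)
  gear 3: meshes with gear 1 -> depth 2 -> positive (opposite of gear 1)
  gear 4: meshes with gear 0 -> depth 1 -> negative (opposite of gear 0)
  gear 5: meshes with gear 4 -> depth 2 -> positive (opposite of gear 4)
  gear 6: meshes with gear 1 -> depth 2 -> positive (opposite of gear 1)
  gear 7: meshes with gear 2 -> depth 3 -> negative (opposite of gear 2)
Queried indices 1, 3, 5, 6, 7 -> negative, positive, positive, positive, negative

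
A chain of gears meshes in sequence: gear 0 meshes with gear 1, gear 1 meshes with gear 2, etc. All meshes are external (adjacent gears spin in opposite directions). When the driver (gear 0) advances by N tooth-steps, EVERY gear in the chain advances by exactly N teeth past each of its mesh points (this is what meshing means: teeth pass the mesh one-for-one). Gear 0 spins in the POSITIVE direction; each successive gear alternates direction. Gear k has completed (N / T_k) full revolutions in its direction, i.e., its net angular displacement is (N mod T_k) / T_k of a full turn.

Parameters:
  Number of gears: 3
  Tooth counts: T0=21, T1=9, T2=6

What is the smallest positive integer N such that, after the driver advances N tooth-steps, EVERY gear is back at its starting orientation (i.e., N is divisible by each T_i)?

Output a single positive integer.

Answer: 126

Derivation:
Gear k returns to start when N is a multiple of T_k.
All gears at start simultaneously when N is a common multiple of [21, 9, 6]; the smallest such N is lcm(21, 9, 6).
Start: lcm = T0 = 21
Fold in T1=9: gcd(21, 9) = 3; lcm(21, 9) = 21 * 9 / 3 = 189 / 3 = 63
Fold in T2=6: gcd(63, 6) = 3; lcm(63, 6) = 63 * 6 / 3 = 378 / 3 = 126
Full cycle length = 126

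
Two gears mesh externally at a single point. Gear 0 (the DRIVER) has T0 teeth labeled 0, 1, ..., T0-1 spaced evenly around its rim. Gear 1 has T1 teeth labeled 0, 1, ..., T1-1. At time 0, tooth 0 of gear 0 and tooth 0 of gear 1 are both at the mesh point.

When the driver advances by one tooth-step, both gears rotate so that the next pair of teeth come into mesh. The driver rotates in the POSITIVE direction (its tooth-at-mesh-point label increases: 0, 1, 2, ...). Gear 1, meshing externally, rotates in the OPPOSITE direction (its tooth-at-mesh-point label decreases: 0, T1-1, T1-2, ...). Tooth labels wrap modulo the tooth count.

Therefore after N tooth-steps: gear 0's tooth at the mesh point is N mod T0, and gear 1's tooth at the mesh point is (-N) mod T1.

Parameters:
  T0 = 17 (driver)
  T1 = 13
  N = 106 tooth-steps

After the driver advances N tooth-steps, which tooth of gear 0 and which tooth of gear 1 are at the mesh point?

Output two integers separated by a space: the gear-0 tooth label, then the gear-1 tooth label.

Answer: 4 11

Derivation:
Gear 0 (driver, T0=17): tooth at mesh = N mod T0
  106 = 6 * 17 + 4, so 106 mod 17 = 4
  gear 0 tooth = 4
Gear 1 (driven, T1=13): tooth at mesh = (-N) mod T1
  106 = 8 * 13 + 2, so 106 mod 13 = 2
  (-106) mod 13 = (-2) mod 13 = 13 - 2 = 11
Mesh after 106 steps: gear-0 tooth 4 meets gear-1 tooth 11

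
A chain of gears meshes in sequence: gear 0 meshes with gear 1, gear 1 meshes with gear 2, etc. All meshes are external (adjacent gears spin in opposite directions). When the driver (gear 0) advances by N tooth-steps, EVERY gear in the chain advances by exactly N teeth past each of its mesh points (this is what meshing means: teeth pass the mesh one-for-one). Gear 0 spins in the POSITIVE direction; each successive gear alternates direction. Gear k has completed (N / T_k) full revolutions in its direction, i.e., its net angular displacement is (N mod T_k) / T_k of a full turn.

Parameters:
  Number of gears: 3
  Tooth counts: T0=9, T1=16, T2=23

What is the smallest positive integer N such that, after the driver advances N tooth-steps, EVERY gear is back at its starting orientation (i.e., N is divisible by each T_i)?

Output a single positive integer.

Gear k returns to start when N is a multiple of T_k.
All gears at start simultaneously when N is a common multiple of [9, 16, 23]; the smallest such N is lcm(9, 16, 23).
Start: lcm = T0 = 9
Fold in T1=16: gcd(9, 16) = 1; lcm(9, 16) = 9 * 16 / 1 = 144 / 1 = 144
Fold in T2=23: gcd(144, 23) = 1; lcm(144, 23) = 144 * 23 / 1 = 3312 / 1 = 3312
Full cycle length = 3312

Answer: 3312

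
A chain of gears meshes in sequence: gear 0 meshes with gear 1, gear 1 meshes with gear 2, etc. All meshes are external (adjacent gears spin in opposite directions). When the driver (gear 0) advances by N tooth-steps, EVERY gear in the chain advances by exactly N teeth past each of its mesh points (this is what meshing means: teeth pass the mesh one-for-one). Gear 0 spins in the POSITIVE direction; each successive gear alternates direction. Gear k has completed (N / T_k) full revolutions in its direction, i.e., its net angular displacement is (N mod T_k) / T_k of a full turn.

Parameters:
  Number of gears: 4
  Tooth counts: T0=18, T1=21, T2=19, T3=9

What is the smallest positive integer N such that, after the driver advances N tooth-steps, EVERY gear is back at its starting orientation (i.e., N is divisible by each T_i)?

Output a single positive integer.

Answer: 2394

Derivation:
Gear k returns to start when N is a multiple of T_k.
All gears at start simultaneously when N is a common multiple of [18, 21, 19, 9]; the smallest such N is lcm(18, 21, 19, 9).
Start: lcm = T0 = 18
Fold in T1=21: gcd(18, 21) = 3; lcm(18, 21) = 18 * 21 / 3 = 378 / 3 = 126
Fold in T2=19: gcd(126, 19) = 1; lcm(126, 19) = 126 * 19 / 1 = 2394 / 1 = 2394
Fold in T3=9: gcd(2394, 9) = 9; lcm(2394, 9) = 2394 * 9 / 9 = 21546 / 9 = 2394
Full cycle length = 2394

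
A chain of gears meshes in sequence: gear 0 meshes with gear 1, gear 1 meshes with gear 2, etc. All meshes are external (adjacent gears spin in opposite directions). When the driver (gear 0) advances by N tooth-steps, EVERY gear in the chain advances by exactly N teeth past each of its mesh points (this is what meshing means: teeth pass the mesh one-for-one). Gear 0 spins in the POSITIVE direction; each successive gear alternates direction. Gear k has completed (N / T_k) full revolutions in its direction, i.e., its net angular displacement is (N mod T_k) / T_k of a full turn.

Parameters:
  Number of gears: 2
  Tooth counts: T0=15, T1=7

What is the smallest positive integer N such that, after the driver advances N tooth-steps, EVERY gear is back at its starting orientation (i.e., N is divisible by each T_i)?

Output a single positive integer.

Answer: 105

Derivation:
Gear k returns to start when N is a multiple of T_k.
All gears at start simultaneously when N is a common multiple of [15, 7]; the smallest such N is lcm(15, 7).
Start: lcm = T0 = 15
Fold in T1=7: gcd(15, 7) = 1; lcm(15, 7) = 15 * 7 / 1 = 105 / 1 = 105
Full cycle length = 105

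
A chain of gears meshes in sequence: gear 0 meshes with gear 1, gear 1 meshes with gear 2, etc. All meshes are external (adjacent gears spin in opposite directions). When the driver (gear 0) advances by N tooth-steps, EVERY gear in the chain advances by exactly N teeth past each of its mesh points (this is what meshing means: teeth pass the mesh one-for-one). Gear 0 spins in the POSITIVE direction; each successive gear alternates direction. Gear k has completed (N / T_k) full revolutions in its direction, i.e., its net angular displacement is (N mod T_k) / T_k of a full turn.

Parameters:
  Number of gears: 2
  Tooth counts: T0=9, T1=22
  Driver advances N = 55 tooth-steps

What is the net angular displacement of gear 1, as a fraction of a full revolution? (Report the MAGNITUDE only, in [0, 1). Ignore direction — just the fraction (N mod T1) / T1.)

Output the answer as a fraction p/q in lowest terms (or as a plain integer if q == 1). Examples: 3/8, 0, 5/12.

Answer: 1/2

Derivation:
Chain of 2 gears, tooth counts: [9, 22]
  gear 0: T0=9, direction=positive, advance = 55 mod 9 = 1 teeth = 1/9 turn
  gear 1: T1=22, direction=negative, advance = 55 mod 22 = 11 teeth = 11/22 turn
Gear 1: 55 mod 22 = 11
Fraction = 11 / 22 = 1/2 (gcd(11,22)=11) = 1/2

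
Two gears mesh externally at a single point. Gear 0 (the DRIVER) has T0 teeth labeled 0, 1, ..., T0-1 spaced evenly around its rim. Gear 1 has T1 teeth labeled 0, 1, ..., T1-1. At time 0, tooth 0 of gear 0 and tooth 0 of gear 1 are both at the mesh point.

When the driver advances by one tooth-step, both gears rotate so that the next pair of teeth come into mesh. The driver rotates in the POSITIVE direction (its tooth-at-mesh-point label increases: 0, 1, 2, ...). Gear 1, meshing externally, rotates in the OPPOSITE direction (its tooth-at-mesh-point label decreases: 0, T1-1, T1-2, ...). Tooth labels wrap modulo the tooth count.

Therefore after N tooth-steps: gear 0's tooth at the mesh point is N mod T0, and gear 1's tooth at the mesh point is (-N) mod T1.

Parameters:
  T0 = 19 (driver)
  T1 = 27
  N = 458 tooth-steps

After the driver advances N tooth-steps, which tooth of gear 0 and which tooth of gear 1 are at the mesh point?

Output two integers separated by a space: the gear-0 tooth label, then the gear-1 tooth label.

Answer: 2 1

Derivation:
Gear 0 (driver, T0=19): tooth at mesh = N mod T0
  458 = 24 * 19 + 2, so 458 mod 19 = 2
  gear 0 tooth = 2
Gear 1 (driven, T1=27): tooth at mesh = (-N) mod T1
  458 = 16 * 27 + 26, so 458 mod 27 = 26
  (-458) mod 27 = (-26) mod 27 = 27 - 26 = 1
Mesh after 458 steps: gear-0 tooth 2 meets gear-1 tooth 1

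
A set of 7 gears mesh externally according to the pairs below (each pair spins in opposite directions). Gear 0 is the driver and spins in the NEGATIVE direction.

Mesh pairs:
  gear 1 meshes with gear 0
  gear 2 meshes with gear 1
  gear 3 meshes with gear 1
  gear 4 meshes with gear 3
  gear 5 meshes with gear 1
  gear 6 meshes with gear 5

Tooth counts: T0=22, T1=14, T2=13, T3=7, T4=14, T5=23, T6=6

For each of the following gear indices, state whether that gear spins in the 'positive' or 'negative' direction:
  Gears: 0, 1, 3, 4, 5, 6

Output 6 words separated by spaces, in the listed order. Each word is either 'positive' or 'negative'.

Gear 0 (driver): negative (depth 0)
  gear 1: meshes with gear 0 -> depth 1 -> positive (opposite of gear 0)
  gear 2: meshes with gear 1 -> depth 2 -> negative (opposite of gear 1)
  gear 3: meshes with gear 1 -> depth 2 -> negative (opposite of gear 1)
  gear 4: meshes with gear 3 -> depth 3 -> positive (opposite of gear 3)
  gear 5: meshes with gear 1 -> depth 2 -> negative (opposite of gear 1)
  gear 6: meshes with gear 5 -> depth 3 -> positive (opposite of gear 5)
Queried indices 0, 1, 3, 4, 5, 6 -> negative, positive, negative, positive, negative, positive

Answer: negative positive negative positive negative positive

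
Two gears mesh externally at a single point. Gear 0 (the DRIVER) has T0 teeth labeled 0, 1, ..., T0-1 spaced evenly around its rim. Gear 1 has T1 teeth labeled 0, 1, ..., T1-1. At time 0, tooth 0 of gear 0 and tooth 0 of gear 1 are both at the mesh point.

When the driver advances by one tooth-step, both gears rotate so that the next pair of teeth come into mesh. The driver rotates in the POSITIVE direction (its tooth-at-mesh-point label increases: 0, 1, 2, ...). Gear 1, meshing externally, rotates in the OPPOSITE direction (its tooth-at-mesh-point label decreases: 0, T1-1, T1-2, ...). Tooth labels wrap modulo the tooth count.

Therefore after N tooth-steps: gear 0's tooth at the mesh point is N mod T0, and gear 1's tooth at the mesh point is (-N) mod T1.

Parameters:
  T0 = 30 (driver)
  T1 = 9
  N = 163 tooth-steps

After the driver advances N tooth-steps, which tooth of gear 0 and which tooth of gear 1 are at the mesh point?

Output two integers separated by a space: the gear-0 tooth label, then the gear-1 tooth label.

Answer: 13 8

Derivation:
Gear 0 (driver, T0=30): tooth at mesh = N mod T0
  163 = 5 * 30 + 13, so 163 mod 30 = 13
  gear 0 tooth = 13
Gear 1 (driven, T1=9): tooth at mesh = (-N) mod T1
  163 = 18 * 9 + 1, so 163 mod 9 = 1
  (-163) mod 9 = (-1) mod 9 = 9 - 1 = 8
Mesh after 163 steps: gear-0 tooth 13 meets gear-1 tooth 8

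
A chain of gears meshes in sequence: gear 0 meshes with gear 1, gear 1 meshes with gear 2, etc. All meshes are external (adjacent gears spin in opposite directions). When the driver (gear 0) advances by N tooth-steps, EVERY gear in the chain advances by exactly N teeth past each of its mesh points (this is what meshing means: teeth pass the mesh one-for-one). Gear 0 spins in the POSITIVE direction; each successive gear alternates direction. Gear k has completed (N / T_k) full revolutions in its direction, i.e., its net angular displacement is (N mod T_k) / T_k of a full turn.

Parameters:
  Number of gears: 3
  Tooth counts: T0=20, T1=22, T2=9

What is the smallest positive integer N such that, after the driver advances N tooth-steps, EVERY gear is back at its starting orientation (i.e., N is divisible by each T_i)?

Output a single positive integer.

Gear k returns to start when N is a multiple of T_k.
All gears at start simultaneously when N is a common multiple of [20, 22, 9]; the smallest such N is lcm(20, 22, 9).
Start: lcm = T0 = 20
Fold in T1=22: gcd(20, 22) = 2; lcm(20, 22) = 20 * 22 / 2 = 440 / 2 = 220
Fold in T2=9: gcd(220, 9) = 1; lcm(220, 9) = 220 * 9 / 1 = 1980 / 1 = 1980
Full cycle length = 1980

Answer: 1980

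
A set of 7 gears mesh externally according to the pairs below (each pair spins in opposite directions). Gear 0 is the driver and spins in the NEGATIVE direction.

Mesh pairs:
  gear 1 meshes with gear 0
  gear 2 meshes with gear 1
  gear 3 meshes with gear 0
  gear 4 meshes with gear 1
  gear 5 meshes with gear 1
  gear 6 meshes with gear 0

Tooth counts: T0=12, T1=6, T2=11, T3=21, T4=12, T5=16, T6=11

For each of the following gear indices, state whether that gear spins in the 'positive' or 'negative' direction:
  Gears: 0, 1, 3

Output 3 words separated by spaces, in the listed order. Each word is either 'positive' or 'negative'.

Answer: negative positive positive

Derivation:
Gear 0 (driver): negative (depth 0)
  gear 1: meshes with gear 0 -> depth 1 -> positive (opposite of gear 0)
  gear 2: meshes with gear 1 -> depth 2 -> negative (opposite of gear 1)
  gear 3: meshes with gear 0 -> depth 1 -> positive (opposite of gear 0)
  gear 4: meshes with gear 1 -> depth 2 -> negative (opposite of gear 1)
  gear 5: meshes with gear 1 -> depth 2 -> negative (opposite of gear 1)
  gear 6: meshes with gear 0 -> depth 1 -> positive (opposite of gear 0)
Queried indices 0, 1, 3 -> negative, positive, positive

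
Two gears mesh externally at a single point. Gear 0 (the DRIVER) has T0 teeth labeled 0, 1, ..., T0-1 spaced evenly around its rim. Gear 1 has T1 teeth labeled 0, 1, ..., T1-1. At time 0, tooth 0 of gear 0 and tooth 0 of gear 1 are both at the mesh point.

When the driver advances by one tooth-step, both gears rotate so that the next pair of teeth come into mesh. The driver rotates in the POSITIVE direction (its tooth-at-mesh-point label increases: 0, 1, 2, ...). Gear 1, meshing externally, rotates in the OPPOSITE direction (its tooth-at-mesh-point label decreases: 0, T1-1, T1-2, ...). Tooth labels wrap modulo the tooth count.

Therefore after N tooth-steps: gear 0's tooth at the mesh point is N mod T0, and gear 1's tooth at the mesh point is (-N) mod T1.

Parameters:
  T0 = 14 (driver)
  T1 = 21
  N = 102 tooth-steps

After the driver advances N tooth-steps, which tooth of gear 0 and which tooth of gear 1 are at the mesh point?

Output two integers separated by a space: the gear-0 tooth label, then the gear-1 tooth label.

Answer: 4 3

Derivation:
Gear 0 (driver, T0=14): tooth at mesh = N mod T0
  102 = 7 * 14 + 4, so 102 mod 14 = 4
  gear 0 tooth = 4
Gear 1 (driven, T1=21): tooth at mesh = (-N) mod T1
  102 = 4 * 21 + 18, so 102 mod 21 = 18
  (-102) mod 21 = (-18) mod 21 = 21 - 18 = 3
Mesh after 102 steps: gear-0 tooth 4 meets gear-1 tooth 3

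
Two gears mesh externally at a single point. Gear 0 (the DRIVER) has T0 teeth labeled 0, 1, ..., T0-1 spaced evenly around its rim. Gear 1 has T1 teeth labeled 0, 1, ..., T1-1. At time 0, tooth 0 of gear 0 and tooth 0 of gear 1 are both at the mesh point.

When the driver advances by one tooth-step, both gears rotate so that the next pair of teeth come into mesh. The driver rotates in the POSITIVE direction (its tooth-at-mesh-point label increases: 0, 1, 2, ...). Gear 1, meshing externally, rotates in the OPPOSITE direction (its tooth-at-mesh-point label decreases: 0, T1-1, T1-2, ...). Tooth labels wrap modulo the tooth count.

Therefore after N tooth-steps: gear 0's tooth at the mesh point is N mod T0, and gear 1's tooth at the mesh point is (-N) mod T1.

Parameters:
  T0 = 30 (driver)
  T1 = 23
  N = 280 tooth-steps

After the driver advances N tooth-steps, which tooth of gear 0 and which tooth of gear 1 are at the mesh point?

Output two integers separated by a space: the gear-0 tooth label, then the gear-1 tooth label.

Gear 0 (driver, T0=30): tooth at mesh = N mod T0
  280 = 9 * 30 + 10, so 280 mod 30 = 10
  gear 0 tooth = 10
Gear 1 (driven, T1=23): tooth at mesh = (-N) mod T1
  280 = 12 * 23 + 4, so 280 mod 23 = 4
  (-280) mod 23 = (-4) mod 23 = 23 - 4 = 19
Mesh after 280 steps: gear-0 tooth 10 meets gear-1 tooth 19

Answer: 10 19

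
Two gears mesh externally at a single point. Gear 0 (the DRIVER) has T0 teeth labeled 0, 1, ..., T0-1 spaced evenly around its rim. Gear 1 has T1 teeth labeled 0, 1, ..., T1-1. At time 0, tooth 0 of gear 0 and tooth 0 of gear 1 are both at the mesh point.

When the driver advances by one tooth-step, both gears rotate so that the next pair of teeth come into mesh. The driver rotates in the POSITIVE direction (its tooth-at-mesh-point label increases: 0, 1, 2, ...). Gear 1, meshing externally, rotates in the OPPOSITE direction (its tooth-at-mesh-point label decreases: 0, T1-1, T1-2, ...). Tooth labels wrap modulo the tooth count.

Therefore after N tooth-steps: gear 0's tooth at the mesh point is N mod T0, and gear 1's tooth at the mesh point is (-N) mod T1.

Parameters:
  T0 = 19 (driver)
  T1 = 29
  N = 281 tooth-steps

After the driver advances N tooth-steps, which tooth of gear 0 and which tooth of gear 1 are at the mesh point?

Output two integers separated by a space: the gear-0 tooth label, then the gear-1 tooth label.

Answer: 15 9

Derivation:
Gear 0 (driver, T0=19): tooth at mesh = N mod T0
  281 = 14 * 19 + 15, so 281 mod 19 = 15
  gear 0 tooth = 15
Gear 1 (driven, T1=29): tooth at mesh = (-N) mod T1
  281 = 9 * 29 + 20, so 281 mod 29 = 20
  (-281) mod 29 = (-20) mod 29 = 29 - 20 = 9
Mesh after 281 steps: gear-0 tooth 15 meets gear-1 tooth 9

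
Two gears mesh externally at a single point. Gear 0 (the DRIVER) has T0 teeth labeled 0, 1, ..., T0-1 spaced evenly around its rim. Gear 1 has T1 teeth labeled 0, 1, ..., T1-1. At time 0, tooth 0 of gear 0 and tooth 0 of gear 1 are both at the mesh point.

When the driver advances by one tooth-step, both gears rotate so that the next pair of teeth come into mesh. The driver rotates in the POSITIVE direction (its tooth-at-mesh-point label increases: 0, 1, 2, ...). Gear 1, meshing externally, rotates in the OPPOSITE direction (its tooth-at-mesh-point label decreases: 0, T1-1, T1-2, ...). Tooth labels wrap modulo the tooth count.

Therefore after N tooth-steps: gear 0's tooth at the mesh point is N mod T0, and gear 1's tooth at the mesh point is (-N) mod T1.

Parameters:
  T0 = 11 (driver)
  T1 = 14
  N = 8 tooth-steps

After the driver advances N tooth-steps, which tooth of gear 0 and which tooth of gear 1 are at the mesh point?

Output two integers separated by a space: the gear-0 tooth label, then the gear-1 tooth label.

Gear 0 (driver, T0=11): tooth at mesh = N mod T0
  8 = 0 * 11 + 8, so 8 mod 11 = 8
  gear 0 tooth = 8
Gear 1 (driven, T1=14): tooth at mesh = (-N) mod T1
  8 = 0 * 14 + 8, so 8 mod 14 = 8
  (-8) mod 14 = (-8) mod 14 = 14 - 8 = 6
Mesh after 8 steps: gear-0 tooth 8 meets gear-1 tooth 6

Answer: 8 6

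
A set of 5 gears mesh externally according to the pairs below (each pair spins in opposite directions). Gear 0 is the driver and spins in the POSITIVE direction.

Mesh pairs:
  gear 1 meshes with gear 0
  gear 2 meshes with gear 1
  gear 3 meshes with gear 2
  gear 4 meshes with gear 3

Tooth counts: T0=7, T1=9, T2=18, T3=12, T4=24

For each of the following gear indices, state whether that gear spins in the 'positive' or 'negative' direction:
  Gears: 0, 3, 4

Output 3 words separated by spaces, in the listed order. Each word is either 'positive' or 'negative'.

Gear 0 (driver): positive (depth 0)
  gear 1: meshes with gear 0 -> depth 1 -> negative (opposite of gear 0)
  gear 2: meshes with gear 1 -> depth 2 -> positive (opposite of gear 1)
  gear 3: meshes with gear 2 -> depth 3 -> negative (opposite of gear 2)
  gear 4: meshes with gear 3 -> depth 4 -> positive (opposite of gear 3)
Queried indices 0, 3, 4 -> positive, negative, positive

Answer: positive negative positive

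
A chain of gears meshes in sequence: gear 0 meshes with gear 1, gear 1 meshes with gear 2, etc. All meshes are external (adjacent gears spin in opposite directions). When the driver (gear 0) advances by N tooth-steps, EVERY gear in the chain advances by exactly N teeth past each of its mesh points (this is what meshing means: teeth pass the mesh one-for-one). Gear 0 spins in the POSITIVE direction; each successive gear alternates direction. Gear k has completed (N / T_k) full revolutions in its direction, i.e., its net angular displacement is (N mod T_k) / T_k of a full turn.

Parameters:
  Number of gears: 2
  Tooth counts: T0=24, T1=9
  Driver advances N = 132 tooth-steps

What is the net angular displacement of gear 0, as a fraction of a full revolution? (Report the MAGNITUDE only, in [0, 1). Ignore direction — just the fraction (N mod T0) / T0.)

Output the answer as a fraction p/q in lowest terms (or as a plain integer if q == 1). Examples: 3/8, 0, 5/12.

Answer: 1/2

Derivation:
Chain of 2 gears, tooth counts: [24, 9]
  gear 0: T0=24, direction=positive, advance = 132 mod 24 = 12 teeth = 12/24 turn
  gear 1: T1=9, direction=negative, advance = 132 mod 9 = 6 teeth = 6/9 turn
Gear 0: 132 mod 24 = 12
Fraction = 12 / 24 = 1/2 (gcd(12,24)=12) = 1/2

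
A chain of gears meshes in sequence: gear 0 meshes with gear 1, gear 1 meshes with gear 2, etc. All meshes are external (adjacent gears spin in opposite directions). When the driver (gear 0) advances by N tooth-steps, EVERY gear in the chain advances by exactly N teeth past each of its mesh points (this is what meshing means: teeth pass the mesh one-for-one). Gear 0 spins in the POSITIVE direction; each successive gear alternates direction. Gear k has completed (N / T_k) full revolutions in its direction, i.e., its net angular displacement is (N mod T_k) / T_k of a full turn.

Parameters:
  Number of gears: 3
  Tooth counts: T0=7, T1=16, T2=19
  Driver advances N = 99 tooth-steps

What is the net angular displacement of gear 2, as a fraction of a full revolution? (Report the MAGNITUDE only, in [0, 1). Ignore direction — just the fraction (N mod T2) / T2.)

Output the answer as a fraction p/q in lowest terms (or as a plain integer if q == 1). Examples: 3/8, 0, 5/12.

Answer: 4/19

Derivation:
Chain of 3 gears, tooth counts: [7, 16, 19]
  gear 0: T0=7, direction=positive, advance = 99 mod 7 = 1 teeth = 1/7 turn
  gear 1: T1=16, direction=negative, advance = 99 mod 16 = 3 teeth = 3/16 turn
  gear 2: T2=19, direction=positive, advance = 99 mod 19 = 4 teeth = 4/19 turn
Gear 2: 99 mod 19 = 4
Fraction = 4 / 19 = 4/19 (gcd(4,19)=1) = 4/19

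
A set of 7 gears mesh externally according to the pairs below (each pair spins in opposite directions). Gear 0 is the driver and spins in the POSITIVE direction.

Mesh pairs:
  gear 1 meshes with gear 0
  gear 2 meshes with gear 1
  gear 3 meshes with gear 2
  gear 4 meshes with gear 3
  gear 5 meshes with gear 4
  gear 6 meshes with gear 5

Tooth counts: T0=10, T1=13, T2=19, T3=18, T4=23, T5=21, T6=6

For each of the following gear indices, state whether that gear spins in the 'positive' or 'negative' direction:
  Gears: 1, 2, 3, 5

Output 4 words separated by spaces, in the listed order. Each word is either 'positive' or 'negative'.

Answer: negative positive negative negative

Derivation:
Gear 0 (driver): positive (depth 0)
  gear 1: meshes with gear 0 -> depth 1 -> negative (opposite of gear 0)
  gear 2: meshes with gear 1 -> depth 2 -> positive (opposite of gear 1)
  gear 3: meshes with gear 2 -> depth 3 -> negative (opposite of gear 2)
  gear 4: meshes with gear 3 -> depth 4 -> positive (opposite of gear 3)
  gear 5: meshes with gear 4 -> depth 5 -> negative (opposite of gear 4)
  gear 6: meshes with gear 5 -> depth 6 -> positive (opposite of gear 5)
Queried indices 1, 2, 3, 5 -> negative, positive, negative, negative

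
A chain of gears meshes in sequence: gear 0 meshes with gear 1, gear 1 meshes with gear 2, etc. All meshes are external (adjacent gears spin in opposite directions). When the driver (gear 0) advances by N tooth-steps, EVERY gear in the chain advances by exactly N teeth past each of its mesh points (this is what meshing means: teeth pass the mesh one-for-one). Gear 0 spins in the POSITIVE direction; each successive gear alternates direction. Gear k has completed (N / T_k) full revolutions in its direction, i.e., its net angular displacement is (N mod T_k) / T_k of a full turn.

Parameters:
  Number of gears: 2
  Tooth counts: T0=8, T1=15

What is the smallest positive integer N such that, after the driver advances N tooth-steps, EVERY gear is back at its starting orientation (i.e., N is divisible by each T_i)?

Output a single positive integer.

Answer: 120

Derivation:
Gear k returns to start when N is a multiple of T_k.
All gears at start simultaneously when N is a common multiple of [8, 15]; the smallest such N is lcm(8, 15).
Start: lcm = T0 = 8
Fold in T1=15: gcd(8, 15) = 1; lcm(8, 15) = 8 * 15 / 1 = 120 / 1 = 120
Full cycle length = 120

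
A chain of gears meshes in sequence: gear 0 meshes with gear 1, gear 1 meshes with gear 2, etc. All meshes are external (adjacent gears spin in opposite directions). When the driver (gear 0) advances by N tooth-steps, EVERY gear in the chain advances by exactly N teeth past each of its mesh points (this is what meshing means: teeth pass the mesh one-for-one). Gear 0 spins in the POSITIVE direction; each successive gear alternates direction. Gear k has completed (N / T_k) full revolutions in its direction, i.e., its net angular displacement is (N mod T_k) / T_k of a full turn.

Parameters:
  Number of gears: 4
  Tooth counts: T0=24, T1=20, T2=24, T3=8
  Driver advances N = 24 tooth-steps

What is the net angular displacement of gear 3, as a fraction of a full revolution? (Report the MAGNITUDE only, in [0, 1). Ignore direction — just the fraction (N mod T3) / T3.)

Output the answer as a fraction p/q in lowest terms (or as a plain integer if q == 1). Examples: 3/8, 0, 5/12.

Answer: 0

Derivation:
Chain of 4 gears, tooth counts: [24, 20, 24, 8]
  gear 0: T0=24, direction=positive, advance = 24 mod 24 = 0 teeth = 0/24 turn
  gear 1: T1=20, direction=negative, advance = 24 mod 20 = 4 teeth = 4/20 turn
  gear 2: T2=24, direction=positive, advance = 24 mod 24 = 0 teeth = 0/24 turn
  gear 3: T3=8, direction=negative, advance = 24 mod 8 = 0 teeth = 0/8 turn
Gear 3: 24 mod 8 = 0
Fraction = 0 / 8 = 0/1 (gcd(0,8)=8) = 0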